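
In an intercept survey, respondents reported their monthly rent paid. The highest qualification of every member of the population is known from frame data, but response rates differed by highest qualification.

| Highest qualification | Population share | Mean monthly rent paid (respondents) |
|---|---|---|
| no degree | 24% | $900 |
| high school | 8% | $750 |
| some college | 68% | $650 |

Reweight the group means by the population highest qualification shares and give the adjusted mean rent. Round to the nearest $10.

Post-stratification weights by population share, not respondent share:
  no degree: 0.24 × 900 = 216
  high school: 0.08 × 750 = 60
  some college: 0.68 × 650 = 442
Post-stratified estimate = 718 → $720.

$720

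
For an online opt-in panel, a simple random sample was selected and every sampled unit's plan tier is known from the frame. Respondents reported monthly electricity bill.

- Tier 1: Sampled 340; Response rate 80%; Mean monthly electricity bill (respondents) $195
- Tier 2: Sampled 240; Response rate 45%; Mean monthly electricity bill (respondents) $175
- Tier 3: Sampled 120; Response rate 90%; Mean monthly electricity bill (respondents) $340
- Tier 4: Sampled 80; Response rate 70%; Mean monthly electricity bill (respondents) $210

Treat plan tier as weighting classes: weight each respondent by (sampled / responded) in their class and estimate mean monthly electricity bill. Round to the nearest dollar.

$213

Weighting each respondent by the inverse class response rate inflates each class back to its sampled size, so the class weight is n_sampled:
  Tier 1: 340 × 195 = 66,300
  Tier 2: 240 × 175 = 42,000
  Tier 3: 120 × 340 = 40,800
  Tier 4: 80 × 210 = 16,800
Adjusted estimate = 165,900 / 780 = 212.692 → $213.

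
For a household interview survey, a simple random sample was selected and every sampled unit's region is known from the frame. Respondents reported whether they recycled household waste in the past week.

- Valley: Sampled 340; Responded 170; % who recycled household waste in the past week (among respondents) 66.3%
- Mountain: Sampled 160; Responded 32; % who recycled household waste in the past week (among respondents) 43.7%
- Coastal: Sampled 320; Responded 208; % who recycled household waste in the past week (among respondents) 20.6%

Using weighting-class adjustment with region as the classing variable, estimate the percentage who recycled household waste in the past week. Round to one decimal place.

44.1%

Response rates by class: Valley 170/340 = 50%, Mountain 32/160 = 20%, Coastal 208/320 = 65%.
With weight = n_sampled/n_responded per class, the weighted class total is n_sampled:
  Valley: 340 × 66.3 = 22,542
  Mountain: 160 × 43.7 = 6992
  Coastal: 320 × 20.6 = 6592
Adjusted estimate = 36,126 / 820 = 44.0561 → 44.1%.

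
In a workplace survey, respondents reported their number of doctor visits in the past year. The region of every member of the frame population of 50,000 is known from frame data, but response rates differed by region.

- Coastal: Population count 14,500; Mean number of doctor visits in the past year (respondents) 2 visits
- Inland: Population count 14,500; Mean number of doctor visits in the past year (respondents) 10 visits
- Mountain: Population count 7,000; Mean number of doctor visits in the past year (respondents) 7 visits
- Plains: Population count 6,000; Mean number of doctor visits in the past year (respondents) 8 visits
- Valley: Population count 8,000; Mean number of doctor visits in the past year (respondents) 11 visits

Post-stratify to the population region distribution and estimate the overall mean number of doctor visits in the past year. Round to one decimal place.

7.2

Post-stratification weights by population share, not respondent share:
  Coastal: (14,500/50,000) × 2 = 0.58
  Inland: (14,500/50,000) × 10 = 2.9
  Mountain: (7,000/50,000) × 7 = 0.98
  Plains: (6,000/50,000) × 8 = 0.96
  Valley: (8,000/50,000) × 11 = 1.76
Post-stratified estimate = 7.18 → 7.2.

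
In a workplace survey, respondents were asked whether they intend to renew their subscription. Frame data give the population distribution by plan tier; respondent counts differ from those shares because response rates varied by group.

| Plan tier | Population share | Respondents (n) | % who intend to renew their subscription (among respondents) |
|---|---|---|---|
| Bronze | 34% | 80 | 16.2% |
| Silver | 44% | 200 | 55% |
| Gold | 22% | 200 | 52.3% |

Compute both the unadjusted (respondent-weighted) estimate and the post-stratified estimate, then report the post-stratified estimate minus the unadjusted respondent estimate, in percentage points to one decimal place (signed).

Naive respondent-only estimate (weights = respondent counts):
  (80/480)×16.2 + (200/480)×55 + (200/480)×52.3 = 47.4083%
Post-stratified estimate weights by population shares:
  0.34×16.2 + 0.44×55 + 0.22×52.3 = 41.214%
Difference = 41.214 − 47.4083 = -6.1943 pp.

-6.2 percentage points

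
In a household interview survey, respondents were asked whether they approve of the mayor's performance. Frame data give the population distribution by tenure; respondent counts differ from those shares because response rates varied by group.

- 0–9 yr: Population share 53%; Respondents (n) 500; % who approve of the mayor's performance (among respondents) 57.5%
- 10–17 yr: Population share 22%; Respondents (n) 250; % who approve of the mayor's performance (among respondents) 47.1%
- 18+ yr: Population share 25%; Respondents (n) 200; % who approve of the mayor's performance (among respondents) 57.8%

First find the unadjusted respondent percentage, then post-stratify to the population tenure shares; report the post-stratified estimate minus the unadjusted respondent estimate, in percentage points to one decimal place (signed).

+0.5 percentage points

Unadjusted (pooled respondent) estimate weights by respondent counts:
  (500/950)×57.5 + (250/950)×47.1 + (200/950)×57.8 = 54.8263%
Post-stratifying to population shares instead:
  0.53×57.5 + 0.22×47.1 + 0.25×57.8 = 55.287%
Difference = 55.287 − 54.8263 = 0.4607 pp.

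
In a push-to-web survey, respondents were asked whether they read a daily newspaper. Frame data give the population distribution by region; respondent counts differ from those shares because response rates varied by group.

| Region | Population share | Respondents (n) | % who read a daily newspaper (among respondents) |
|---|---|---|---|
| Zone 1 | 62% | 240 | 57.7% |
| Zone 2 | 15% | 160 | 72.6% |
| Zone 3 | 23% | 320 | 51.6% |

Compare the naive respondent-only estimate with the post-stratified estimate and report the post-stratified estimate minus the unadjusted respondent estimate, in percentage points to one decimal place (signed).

+0.2 percentage points

Without adjustment, the pooled respondent share is:
  (240/720)×57.7 + (160/720)×72.6 + (320/720)×51.6 = 58.3%
Post-stratifying to population shares instead:
  0.62×57.7 + 0.15×72.6 + 0.23×51.6 = 58.532%
Difference = 58.532 − 58.3 = 0.232 pp.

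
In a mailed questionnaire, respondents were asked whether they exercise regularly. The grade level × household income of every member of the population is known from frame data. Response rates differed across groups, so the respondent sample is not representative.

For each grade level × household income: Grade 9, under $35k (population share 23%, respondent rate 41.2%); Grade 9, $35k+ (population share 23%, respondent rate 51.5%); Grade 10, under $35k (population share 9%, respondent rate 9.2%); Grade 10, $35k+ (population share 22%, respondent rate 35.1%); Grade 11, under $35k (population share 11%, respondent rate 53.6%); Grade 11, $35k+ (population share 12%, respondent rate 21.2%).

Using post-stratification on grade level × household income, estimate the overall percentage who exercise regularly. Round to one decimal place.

38.3%

Weight each group's respondent value by its population share:
  Grade 9, under $35k: 0.23 × 41.2 = 9.476
  Grade 9, $35k+: 0.23 × 51.5 = 11.845
  Grade 10, under $35k: 0.09 × 9.2 = 0.828
  Grade 10, $35k+: 0.22 × 35.1 = 7.722
  Grade 11, under $35k: 0.11 × 53.6 = 5.896
  Grade 11, $35k+: 0.12 × 21.2 = 2.544
Post-stratified estimate = 38.311 → 38.3%.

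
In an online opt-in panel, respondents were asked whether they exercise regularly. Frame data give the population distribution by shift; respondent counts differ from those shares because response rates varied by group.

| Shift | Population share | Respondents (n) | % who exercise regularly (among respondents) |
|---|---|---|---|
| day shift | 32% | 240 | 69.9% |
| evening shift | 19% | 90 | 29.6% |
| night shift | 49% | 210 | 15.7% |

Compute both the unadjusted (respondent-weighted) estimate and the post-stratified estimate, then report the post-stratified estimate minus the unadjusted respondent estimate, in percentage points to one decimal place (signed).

Unadjusted (pooled respondent) estimate weights by respondent counts:
  (240/540)×69.9 + (90/540)×29.6 + (210/540)×15.7 = 42.1056%
Post-stratifying to population shares instead:
  0.32×69.9 + 0.19×29.6 + 0.49×15.7 = 35.685%
Difference = 35.685 − 42.1056 = -6.4206 pp.

-6.4 percentage points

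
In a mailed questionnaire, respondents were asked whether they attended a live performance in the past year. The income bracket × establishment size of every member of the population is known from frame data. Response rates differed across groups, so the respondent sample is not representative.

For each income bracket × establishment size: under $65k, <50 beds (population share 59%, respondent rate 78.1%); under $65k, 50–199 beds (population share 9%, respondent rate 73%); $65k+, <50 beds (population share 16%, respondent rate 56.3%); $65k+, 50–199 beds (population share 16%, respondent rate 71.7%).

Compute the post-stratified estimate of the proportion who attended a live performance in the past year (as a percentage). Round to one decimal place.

Each cell contributes population-share × respondent value:
  under $65k, <50 beds: 0.59 × 78.1 = 46.079
  under $65k, 50–199 beds: 0.09 × 73 = 6.57
  $65k+, <50 beds: 0.16 × 56.3 = 9.008
  $65k+, 50–199 beds: 0.16 × 71.7 = 11.472
Post-stratified estimate = 73.129 → 73.1%.

73.1%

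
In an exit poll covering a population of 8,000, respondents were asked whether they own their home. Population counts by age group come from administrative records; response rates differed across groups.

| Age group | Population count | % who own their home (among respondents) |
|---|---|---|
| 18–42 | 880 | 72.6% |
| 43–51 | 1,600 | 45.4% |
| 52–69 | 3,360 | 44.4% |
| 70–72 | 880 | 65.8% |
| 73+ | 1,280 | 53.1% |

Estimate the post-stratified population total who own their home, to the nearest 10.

4,120

Apply each group's respondent rate to its population count:
  18–42: 880 × 72.6% = 638.88
  43–51: 1,600 × 45.4% = 726.4
  52–69: 3,360 × 44.4% = 1491.84
  70–72: 880 × 65.8% = 579.04
  73+: 1,280 × 53.1% = 679.68
Estimated total = 4115.84 → 4,120.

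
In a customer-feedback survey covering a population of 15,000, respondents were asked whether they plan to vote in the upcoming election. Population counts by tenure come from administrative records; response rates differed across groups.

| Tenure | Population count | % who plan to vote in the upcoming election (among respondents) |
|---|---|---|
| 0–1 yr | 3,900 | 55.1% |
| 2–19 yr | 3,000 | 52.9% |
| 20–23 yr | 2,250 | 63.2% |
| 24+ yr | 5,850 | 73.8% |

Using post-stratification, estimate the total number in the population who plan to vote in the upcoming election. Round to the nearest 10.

Apply each group's respondent rate to its population count:
  0–1 yr: 3,900 × 55.1% = 2148.9
  2–19 yr: 3,000 × 52.9% = 1587
  20–23 yr: 2,250 × 63.2% = 1422
  24+ yr: 5,850 × 73.8% = 4317.3
Estimated total = 9475.2 → 9,480.

9,480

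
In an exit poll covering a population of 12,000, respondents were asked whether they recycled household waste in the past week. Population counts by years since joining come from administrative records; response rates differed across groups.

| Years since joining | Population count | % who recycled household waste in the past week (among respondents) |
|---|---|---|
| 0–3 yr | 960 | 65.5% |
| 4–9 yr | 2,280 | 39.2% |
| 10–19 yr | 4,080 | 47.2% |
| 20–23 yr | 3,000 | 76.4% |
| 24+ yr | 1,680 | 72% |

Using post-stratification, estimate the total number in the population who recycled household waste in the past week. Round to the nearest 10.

Each cell contributes its population count × the respondent rate:
  0–3 yr: 960 × 65.5% = 628.8
  4–9 yr: 2,280 × 39.2% = 893.76
  10–19 yr: 4,080 × 47.2% = 1925.76
  20–23 yr: 3,000 × 76.4% = 2292
  24+ yr: 1,680 × 72% = 1209.6
Estimated total = 6949.92 → 6,950.

6,950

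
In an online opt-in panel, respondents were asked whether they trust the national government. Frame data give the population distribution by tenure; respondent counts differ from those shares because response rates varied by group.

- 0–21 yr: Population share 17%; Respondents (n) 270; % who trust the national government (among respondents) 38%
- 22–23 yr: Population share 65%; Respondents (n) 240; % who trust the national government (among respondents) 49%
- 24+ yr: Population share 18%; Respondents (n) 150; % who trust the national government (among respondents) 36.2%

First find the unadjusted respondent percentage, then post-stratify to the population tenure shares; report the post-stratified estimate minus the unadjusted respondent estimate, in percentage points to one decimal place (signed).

Naive respondent-only estimate (weights = respondent counts):
  (270/660)×38 + (240/660)×49 + (150/660)×36.2 = 41.5909%
Post-stratified estimate weights by population shares:
  0.17×38 + 0.65×49 + 0.18×36.2 = 44.826%
Difference = 44.826 − 41.5909 = 3.2351 pp.

+3.2 percentage points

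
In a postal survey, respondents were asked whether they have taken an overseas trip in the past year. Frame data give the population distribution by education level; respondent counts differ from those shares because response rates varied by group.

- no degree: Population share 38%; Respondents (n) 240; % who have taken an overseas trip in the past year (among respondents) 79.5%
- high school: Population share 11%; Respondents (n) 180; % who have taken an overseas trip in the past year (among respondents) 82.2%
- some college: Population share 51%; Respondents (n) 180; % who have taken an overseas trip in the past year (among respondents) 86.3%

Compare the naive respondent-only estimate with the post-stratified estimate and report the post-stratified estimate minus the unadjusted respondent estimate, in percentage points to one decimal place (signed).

Unadjusted (pooled respondent) estimate weights by respondent counts:
  (240/600)×79.5 + (180/600)×82.2 + (180/600)×86.3 = 82.35%
Reweighting by population education level shares:
  0.38×79.5 + 0.11×82.2 + 0.51×86.3 = 83.265%
Difference = 83.265 − 82.35 = 0.915 pp.

+0.9 percentage points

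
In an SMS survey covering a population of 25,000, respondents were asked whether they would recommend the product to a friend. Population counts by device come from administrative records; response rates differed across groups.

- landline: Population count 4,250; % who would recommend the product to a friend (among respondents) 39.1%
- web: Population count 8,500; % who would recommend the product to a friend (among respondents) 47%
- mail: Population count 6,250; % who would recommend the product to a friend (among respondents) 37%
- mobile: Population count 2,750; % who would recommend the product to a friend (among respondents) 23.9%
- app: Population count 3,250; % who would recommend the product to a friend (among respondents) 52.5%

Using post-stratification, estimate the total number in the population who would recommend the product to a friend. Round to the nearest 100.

Each cell contributes its population count × the respondent rate:
  landline: 4,250 × 39.1% = 1661.75
  web: 8,500 × 47% = 3995
  mail: 6,250 × 37% = 2312.5
  mobile: 2,750 × 23.9% = 657.25
  app: 3,250 × 52.5% = 1706.25
Estimated total = 10332.8 → 10,300.

10,300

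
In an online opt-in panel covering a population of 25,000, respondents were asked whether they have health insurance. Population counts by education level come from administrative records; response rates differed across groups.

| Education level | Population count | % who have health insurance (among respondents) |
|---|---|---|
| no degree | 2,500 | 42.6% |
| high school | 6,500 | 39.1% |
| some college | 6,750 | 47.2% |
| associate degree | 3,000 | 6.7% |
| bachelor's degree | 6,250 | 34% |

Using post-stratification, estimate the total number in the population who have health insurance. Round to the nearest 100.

9,100

Estimated count per cell = population count × respondent percentage:
  no degree: 2,500 × 42.6% = 1065
  high school: 6,500 × 39.1% = 2541.5
  some college: 6,750 × 47.2% = 3186
  associate degree: 3,000 × 6.7% = 201
  bachelor's degree: 6,250 × 34% = 2125
Estimated total = 9118.5 → 9,100.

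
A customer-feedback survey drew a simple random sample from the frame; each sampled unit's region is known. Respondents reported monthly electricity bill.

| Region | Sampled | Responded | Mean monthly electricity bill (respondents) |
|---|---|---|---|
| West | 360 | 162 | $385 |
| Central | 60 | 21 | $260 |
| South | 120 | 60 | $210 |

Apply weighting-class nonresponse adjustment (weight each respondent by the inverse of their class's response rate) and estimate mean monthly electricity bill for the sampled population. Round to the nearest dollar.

$332

Response rates by class: West 162/360 = 45%, Central 21/60 = 35%, South 60/120 = 50%.
Weighting each respondent by the inverse class response rate inflates each class back to its sampled size, so the class weight is n_sampled:
  West: 360 × 385 = 138,600
  Central: 60 × 260 = 15,600
  South: 120 × 210 = 25,200
Adjusted estimate = 179,400 / 540 = 332.222 → $332.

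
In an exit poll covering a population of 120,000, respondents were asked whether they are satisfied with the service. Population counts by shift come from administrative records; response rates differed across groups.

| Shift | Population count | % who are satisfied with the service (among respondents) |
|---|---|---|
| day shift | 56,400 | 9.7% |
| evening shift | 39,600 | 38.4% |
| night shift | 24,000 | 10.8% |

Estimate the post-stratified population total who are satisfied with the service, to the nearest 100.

23,300

Each cell contributes its population count × the respondent rate:
  day shift: 56,400 × 9.7% = 5470.8
  evening shift: 39,600 × 38.4% = 15206.4
  night shift: 24,000 × 10.8% = 2592
Estimated total = 23269.2 → 23,300.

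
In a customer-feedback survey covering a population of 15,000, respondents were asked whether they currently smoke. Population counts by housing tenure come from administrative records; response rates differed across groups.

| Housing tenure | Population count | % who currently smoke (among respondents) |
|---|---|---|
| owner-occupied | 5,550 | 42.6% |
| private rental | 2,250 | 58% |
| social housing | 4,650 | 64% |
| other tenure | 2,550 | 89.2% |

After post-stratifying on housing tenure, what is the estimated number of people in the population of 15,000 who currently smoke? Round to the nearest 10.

Estimated count per cell = population count × respondent percentage:
  owner-occupied: 5,550 × 42.6% = 2364.3
  private rental: 2,250 × 58% = 1305
  social housing: 4,650 × 64% = 2976
  other tenure: 2,550 × 89.2% = 2274.6
Estimated total = 8919.9 → 8,920.

8,920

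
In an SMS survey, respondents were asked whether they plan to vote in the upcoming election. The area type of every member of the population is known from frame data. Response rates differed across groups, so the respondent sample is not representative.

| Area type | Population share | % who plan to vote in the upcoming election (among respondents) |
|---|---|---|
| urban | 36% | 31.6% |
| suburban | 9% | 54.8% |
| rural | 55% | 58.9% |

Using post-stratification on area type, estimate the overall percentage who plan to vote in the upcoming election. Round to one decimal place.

48.7%

Post-stratification weights by population share, not respondent share:
  urban: 0.36 × 31.6 = 11.376
  suburban: 0.09 × 54.8 = 4.932
  rural: 0.55 × 58.9 = 32.395
Post-stratified estimate = 48.703 → 48.7%.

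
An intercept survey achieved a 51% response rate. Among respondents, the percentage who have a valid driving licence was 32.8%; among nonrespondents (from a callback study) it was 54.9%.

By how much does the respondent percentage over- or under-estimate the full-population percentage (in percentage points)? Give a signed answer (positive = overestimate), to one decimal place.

-10.8 percentage points

Nonresponse fraction = 1 − 0.51 = 0.49.
Bias = (nonresponse fraction) × (respondent percentage − nonrespondent percentage)
     = 0.49 × (32.8 − 54.9) = 0.49 × -22.1 = -10.829.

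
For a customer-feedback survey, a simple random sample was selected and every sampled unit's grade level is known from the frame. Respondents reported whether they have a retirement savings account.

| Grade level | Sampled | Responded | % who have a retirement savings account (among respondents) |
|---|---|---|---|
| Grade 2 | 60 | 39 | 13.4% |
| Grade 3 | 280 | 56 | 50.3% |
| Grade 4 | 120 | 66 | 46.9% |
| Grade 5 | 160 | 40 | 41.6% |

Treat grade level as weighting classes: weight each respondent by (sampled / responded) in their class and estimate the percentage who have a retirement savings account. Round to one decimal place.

Class response rates: Grade 2 39/60 = 65%, Grade 3 56/280 = 20%, Grade 4 66/120 = 55%, Grade 5 40/160 = 25%.
Inverse-response-rate weighting restores each class to its sampled count, so class totals weight by n_sampled:
  Grade 2: 60 × 13.4 = 804
  Grade 3: 280 × 50.3 = 14,084
  Grade 4: 120 × 46.9 = 5628
  Grade 5: 160 × 41.6 = 6656
Adjusted estimate = 27,172 / 620 = 43.8258 → 43.8%.

43.8%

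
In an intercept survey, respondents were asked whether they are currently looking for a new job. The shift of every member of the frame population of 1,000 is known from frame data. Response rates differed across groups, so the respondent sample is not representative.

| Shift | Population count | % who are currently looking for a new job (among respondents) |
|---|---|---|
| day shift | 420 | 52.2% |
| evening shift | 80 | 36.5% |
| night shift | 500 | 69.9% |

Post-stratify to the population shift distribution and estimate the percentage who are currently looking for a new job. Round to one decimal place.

59.8%

Post-stratification weights by population share, not respondent share:
  day shift: (420/1,000) × 52.2 = 21.924
  evening shift: (80/1,000) × 36.5 = 2.92
  night shift: (500/1,000) × 69.9 = 34.95
Post-stratified estimate = 59.794 → 59.8%.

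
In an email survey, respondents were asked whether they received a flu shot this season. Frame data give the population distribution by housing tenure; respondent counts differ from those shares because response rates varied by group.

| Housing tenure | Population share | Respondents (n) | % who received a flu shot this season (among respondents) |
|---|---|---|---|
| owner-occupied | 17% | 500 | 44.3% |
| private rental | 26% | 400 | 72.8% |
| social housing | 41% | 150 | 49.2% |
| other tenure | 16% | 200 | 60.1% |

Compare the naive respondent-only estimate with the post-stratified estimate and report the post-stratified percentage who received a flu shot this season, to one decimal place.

Unadjusted (pooled respondent) estimate weights by respondent counts:
  (500/1250)×44.3 + (400/1250)×72.8 + (150/1250)×49.2 + (200/1250)×60.1 = 56.536%
Post-stratifying to population shares instead:
  0.17×44.3 + 0.26×72.8 + 0.41×49.2 + 0.16×60.1 = 56.247%

56.2%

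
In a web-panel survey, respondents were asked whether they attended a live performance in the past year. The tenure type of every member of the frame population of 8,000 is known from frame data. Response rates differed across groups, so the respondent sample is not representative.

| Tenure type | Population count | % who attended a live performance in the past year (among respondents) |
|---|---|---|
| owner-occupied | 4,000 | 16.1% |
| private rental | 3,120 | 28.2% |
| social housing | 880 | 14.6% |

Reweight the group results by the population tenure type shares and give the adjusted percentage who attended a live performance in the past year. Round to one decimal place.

Each cell contributes population-share × respondent value:
  owner-occupied: (4,000/8,000) × 16.1 = 8.05
  private rental: (3,120/8,000) × 28.2 = 10.998
  social housing: (880/8,000) × 14.6 = 1.606
Post-stratified estimate = 20.654 → 20.7%.

20.7%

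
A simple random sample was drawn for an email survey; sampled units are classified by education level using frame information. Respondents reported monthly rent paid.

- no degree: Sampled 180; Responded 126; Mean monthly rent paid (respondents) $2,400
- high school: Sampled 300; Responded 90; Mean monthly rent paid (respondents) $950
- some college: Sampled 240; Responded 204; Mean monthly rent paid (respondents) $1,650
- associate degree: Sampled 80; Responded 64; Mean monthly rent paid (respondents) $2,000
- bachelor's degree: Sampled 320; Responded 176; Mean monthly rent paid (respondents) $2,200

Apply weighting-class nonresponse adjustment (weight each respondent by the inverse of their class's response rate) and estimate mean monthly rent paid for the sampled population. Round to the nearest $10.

$1,770

Class response rates: no degree 126/180 = 70%, high school 90/300 = 30%, some college 204/240 = 85%, associate degree 64/80 = 80%, bachelor's degree 176/320 = 55%.
Inverse-response-rate weighting restores each class to its sampled count, so class totals weight by n_sampled:
  no degree: 180 × 2400 = 432,000
  high school: 300 × 950 = 285,000
  some college: 240 × 1650 = 396,000
  associate degree: 80 × 2000 = 160,000
  bachelor's degree: 320 × 2200 = 704,000
Adjusted estimate = 1,977,000 / 1,120 = 1765.18 → $1,770.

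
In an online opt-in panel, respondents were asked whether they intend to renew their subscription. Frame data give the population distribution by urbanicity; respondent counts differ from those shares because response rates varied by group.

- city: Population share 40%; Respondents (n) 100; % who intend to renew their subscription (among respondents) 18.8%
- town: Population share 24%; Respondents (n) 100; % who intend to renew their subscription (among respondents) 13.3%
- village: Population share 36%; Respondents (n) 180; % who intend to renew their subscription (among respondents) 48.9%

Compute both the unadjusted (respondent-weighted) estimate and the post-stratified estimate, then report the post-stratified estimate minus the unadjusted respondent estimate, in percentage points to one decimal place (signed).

Without adjustment, the pooled respondent share is:
  (100/380)×18.8 + (100/380)×13.3 + (180/380)×48.9 = 31.6105%
Reweighting by population urbanicity shares:
  0.4×18.8 + 0.24×13.3 + 0.36×48.9 = 28.316%
Difference = 28.316 − 31.6105 = -3.2945 pp.

-3.3 percentage points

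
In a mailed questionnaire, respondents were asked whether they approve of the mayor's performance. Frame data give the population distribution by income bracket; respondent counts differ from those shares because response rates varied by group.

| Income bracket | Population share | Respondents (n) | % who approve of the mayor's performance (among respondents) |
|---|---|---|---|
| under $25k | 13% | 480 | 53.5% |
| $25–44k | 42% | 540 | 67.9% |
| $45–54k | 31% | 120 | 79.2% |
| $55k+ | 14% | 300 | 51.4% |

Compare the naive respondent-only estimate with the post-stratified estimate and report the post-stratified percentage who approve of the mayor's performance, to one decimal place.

67.2%

Naive respondent-only estimate (weights = respondent counts):
  (480/1440)×53.5 + (540/1440)×67.9 + (120/1440)×79.2 + (300/1440)×51.4 = 60.6042%
Reweighting by population income bracket shares:
  0.13×53.5 + 0.42×67.9 + 0.31×79.2 + 0.14×51.4 = 67.221%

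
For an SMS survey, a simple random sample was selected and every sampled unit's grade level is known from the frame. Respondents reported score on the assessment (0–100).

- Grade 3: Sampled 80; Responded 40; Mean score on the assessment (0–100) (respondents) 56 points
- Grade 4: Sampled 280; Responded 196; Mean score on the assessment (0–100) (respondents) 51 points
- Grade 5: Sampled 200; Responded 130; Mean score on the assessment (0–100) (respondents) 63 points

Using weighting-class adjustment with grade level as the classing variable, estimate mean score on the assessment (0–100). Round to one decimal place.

56.0

Response rates by class: Grade 3 40/80 = 50%, Grade 4 196/280 = 70%, Grade 5 130/200 = 65%.
With weight = n_sampled/n_responded per class, the weighted class total is n_sampled:
  Grade 3: 80 × 56 = 4480
  Grade 4: 280 × 51 = 14,280
  Grade 5: 200 × 63 = 12,600
Adjusted estimate = 31,360 / 560 = 56 → 56.0.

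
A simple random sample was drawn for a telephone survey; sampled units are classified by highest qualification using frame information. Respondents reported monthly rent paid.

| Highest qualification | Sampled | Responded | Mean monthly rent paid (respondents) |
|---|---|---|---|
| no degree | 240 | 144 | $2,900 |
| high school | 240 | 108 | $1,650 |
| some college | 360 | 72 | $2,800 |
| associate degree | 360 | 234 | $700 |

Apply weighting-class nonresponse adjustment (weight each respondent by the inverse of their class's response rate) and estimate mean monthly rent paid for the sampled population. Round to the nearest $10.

Class response rates: no degree 144/240 = 60%, high school 108/240 = 45%, some college 72/360 = 20%, associate degree 234/360 = 65%.
Weighting each respondent by the inverse class response rate inflates each class back to its sampled size, so the class weight is n_sampled:
  no degree: 240 × 2900 = 696,000
  high school: 240 × 1650 = 396,000
  some college: 360 × 2800 = 1,008,000
  associate degree: 360 × 700 = 252,000
Adjusted estimate = 2,352,000 / 1,200 = 1960 → $1,960.

$1,960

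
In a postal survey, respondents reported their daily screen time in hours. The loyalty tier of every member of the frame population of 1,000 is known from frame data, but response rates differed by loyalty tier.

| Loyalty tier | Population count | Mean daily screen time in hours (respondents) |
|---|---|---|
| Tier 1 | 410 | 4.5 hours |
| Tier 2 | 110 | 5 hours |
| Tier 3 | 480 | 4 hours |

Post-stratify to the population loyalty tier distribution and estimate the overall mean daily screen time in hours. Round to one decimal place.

4.3

Each cell contributes population-share × respondent value:
  Tier 1: (410/1,000) × 4.5 = 1.845
  Tier 2: (110/1,000) × 5 = 0.55
  Tier 3: (480/1,000) × 4 = 1.92
Post-stratified estimate = 4.315 → 4.3.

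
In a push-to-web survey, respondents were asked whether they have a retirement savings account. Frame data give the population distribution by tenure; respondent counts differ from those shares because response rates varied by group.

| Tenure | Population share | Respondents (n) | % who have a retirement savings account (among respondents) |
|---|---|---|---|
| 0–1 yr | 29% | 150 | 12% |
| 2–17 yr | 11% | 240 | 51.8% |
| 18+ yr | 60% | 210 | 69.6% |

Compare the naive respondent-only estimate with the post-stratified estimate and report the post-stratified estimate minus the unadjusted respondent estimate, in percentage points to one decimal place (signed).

Without adjustment, the pooled respondent share is:
  (150/600)×12 + (240/600)×51.8 + (210/600)×69.6 = 48.08%
Reweighting by population tenure shares:
  0.29×12 + 0.11×51.8 + 0.6×69.6 = 50.938%
Difference = 50.938 − 48.08 = 2.858 pp.

+2.9 percentage points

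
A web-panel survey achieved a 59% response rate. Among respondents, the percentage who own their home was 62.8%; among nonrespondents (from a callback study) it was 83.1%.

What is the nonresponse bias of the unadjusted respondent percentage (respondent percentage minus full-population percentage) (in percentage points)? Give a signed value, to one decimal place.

Nonresponse fraction = 1 − 0.59 = 0.41.
Bias = (nonresponse fraction) × (respondent percentage − nonrespondent percentage)
     = 0.41 × (62.8 − 83.1) = 0.41 × -20.3 = -8.323.

-8.3 percentage points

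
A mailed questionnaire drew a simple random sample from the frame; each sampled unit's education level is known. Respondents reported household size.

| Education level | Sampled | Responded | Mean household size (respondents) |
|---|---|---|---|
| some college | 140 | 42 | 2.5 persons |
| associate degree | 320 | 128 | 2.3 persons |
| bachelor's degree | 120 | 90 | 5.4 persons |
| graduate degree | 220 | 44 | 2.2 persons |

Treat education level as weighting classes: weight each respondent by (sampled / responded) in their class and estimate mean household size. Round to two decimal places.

Response rates by class: some college 42/140 = 30%, associate degree 128/320 = 40%, bachelor's degree 90/120 = 75%, graduate degree 44/220 = 20%.
With weight = n_sampled/n_responded per class, the weighted class total is n_sampled:
  some college: 140 × 2.5 = 350
  associate degree: 320 × 2.3 = 736
  bachelor's degree: 120 × 5.4 = 648
  graduate degree: 220 × 2.2 = 484
Adjusted estimate = 2218 / 800 = 2.7725 → 2.77.

2.77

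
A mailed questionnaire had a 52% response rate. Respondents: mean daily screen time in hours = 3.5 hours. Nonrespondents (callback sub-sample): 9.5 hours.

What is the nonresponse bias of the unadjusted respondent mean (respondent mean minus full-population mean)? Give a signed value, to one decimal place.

-2.9

Nonresponse fraction = 1 − 0.52 = 0.48.
Bias = (nonresponse fraction) × (respondent mean − nonrespondent mean)
     = 0.48 × (3.5 − 9.5) = 0.48 × -6 = -2.88.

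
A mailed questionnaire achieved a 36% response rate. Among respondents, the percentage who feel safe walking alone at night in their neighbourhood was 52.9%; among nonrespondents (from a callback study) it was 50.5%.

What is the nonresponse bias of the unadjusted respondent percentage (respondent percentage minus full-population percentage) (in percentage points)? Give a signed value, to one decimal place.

+1.5 percentage points

Nonresponse fraction = 1 − 0.36 = 0.64.
Bias = (nonresponse fraction) × (respondent percentage − nonrespondent percentage)
     = 0.64 × (52.9 − 50.5) = 0.64 × 2.4 = 1.536.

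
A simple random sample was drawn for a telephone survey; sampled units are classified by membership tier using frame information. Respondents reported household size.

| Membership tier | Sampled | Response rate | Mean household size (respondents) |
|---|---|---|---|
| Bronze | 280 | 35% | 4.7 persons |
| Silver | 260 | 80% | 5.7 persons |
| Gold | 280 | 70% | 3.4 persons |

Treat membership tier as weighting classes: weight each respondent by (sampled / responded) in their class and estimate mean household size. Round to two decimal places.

Weighting each respondent by the inverse class response rate inflates each class back to its sampled size, so the class weight is n_sampled:
  Bronze: 280 × 4.7 = 1316
  Silver: 260 × 5.7 = 1482
  Gold: 280 × 3.4 = 952
Adjusted estimate = 3750 / 820 = 4.57317 → 4.57.

4.57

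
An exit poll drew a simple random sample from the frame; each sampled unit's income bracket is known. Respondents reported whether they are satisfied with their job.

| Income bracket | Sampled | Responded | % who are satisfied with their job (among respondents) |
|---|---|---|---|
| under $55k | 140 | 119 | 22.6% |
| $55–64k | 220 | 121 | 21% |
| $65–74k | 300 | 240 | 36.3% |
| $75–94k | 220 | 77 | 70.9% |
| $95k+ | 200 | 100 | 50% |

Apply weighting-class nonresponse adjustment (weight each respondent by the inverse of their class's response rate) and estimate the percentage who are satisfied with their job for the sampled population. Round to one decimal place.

Class response rates: under $55k 119/140 = 85%, $55–64k 121/220 = 55%, $65–74k 240/300 = 80%, $75–94k 77/220 = 35%, $95k+ 100/200 = 50%.
Inverse-response-rate weighting restores each class to its sampled count, so class totals weight by n_sampled:
  under $55k: 140 × 22.6 = 3164
  $55–64k: 220 × 21 = 4620
  $65–74k: 300 × 36.3 = 10,890
  $75–94k: 220 × 70.9 = 15598
  $95k+: 200 × 50 = 10,000
Adjusted estimate = 44,272 / 1,080 = 40.9926 → 41.0%.

41.0%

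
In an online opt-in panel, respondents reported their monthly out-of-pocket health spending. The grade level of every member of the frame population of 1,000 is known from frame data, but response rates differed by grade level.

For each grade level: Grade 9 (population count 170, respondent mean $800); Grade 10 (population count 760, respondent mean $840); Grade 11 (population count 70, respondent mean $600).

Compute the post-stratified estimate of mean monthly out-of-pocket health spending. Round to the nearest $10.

$820

Reweight to the known grade level distribution:
  Grade 9: (170/1,000) × 800 = 136
  Grade 10: (760/1,000) × 840 = 638.4
  Grade 11: (70/1,000) × 600 = 42
Post-stratified estimate = 816.4 → $820.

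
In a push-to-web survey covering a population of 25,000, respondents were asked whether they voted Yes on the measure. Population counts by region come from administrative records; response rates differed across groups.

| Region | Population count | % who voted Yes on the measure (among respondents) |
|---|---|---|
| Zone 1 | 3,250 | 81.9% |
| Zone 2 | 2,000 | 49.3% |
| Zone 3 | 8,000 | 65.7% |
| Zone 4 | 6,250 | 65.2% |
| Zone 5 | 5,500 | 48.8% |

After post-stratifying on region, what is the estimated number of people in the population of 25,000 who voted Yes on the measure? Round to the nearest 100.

Apply each group's respondent rate to its population count:
  Zone 1: 3,250 × 81.9% = 2661.75
  Zone 2: 2,000 × 49.3% = 986
  Zone 3: 8,000 × 65.7% = 5256
  Zone 4: 6,250 × 65.2% = 4075
  Zone 5: 5,500 × 48.8% = 2684
Estimated total = 15662.8 → 15,700.

15,700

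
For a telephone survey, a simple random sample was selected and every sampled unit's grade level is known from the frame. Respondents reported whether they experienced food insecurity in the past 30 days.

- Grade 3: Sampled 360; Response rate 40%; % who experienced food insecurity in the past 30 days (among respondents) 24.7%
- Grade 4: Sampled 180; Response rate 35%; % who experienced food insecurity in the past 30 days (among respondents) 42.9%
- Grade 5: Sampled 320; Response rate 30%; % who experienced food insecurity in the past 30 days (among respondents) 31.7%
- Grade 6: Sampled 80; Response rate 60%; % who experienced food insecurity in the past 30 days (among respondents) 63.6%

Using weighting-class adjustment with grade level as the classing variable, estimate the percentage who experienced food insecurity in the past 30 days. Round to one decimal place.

33.9%

Inverse-response-rate weighting restores each class to its sampled count, so class totals weight by n_sampled:
  Grade 3: 360 × 24.7 = 8892
  Grade 4: 180 × 42.9 = 7722
  Grade 5: 320 × 31.7 = 10,144
  Grade 6: 80 × 63.6 = 5088
Adjusted estimate = 31,846 / 940 = 33.8787 → 33.9%.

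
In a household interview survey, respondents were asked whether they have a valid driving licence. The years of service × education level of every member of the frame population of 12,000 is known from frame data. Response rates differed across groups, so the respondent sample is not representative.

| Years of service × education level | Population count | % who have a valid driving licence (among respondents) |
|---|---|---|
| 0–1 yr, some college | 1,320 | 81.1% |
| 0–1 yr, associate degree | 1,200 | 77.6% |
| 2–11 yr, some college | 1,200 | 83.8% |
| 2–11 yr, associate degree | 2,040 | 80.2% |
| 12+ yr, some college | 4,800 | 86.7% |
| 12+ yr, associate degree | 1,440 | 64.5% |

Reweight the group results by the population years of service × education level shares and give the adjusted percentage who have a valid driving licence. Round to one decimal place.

Each cell contributes population-share × respondent value:
  0–1 yr, some college: (1,320/12,000) × 81.1 = 8.921
  0–1 yr, associate degree: (1,200/12,000) × 77.6 = 7.76
  2–11 yr, some college: (1,200/12,000) × 83.8 = 8.38
  2–11 yr, associate degree: (2,040/12,000) × 80.2 = 13.634
  12+ yr, some college: (4,800/12,000) × 86.7 = 34.68
  12+ yr, associate degree: (1,440/12,000) × 64.5 = 7.74
Post-stratified estimate = 81.115 → 81.1%.

81.1%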